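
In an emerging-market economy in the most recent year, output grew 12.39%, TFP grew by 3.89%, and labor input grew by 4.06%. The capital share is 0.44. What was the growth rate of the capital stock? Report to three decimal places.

Labor's share = 1 − 0.44 = 0.56.
gY = gA + 0.56×4.06 + 0.44×g.
0.44×g = 12.39 − 3.89 − 2.2736 = 6.2264.
g = 6.2264 / 0.44 = 14.15091%.

14.151%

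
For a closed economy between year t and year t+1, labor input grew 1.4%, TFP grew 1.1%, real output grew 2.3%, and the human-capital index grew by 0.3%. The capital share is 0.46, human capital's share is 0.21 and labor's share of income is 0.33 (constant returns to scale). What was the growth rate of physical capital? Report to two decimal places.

1.47%

Labor's share = 1 − 0.46 − 0.21 = 0.33.
gY = gA + 0.21×0.3 + 0.33×1.4 + 0.46×g.
0.46×g = 2.3 − 1.1 − 0.525 = 0.675.
g = 0.675 / 0.46 = 1.4674%.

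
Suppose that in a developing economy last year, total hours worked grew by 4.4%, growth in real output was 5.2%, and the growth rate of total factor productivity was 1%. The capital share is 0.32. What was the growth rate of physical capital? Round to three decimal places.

Labor's share = 1 − 0.32 = 0.68.
gY = gA + 0.68×4.4 + 0.32×g.
0.32×g = 5.2 − 1 − 2.992 = 1.208.
g = 1.208 / 0.32 = 3.775%.

Physical capital growth was 3.775%.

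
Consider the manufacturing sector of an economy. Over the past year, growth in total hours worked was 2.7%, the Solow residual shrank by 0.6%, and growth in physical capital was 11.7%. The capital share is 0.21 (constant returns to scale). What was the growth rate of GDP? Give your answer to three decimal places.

Labor's share = 1 − 0.21 = 0.79.
Physical capital: 0.21 × 11.7 = 2.457 pp.
Total hours worked: 0.79 × 2.7 = 2.133 pp.
Output growth = -0.6 + 4.59 = 3.99%.

GDP growth was 3.990%.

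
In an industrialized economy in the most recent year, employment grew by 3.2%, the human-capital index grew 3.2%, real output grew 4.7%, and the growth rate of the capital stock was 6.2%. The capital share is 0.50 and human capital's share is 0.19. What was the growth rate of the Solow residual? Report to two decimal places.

0.00%

Labor's share = 1 − 0.5 − 0.19 = 0.31.
The capital stock: 0.5 × 6.2 = 3.1 pp.
The human-capital index: 0.19 × 3.2 = 0.608 pp.
Employment: 0.31 × 3.2 = 0.992 pp.
TFP growth = 4.7 − 4.7 = 0%.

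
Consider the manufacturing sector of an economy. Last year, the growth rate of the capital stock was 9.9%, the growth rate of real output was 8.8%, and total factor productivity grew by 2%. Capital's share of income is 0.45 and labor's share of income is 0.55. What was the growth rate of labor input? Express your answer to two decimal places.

Labor's share = 1 − 0.45 = 0.55.
gY = gA + 0.45×9.9 + 0.55×g.
0.55×g = 8.8 − 2 − 4.455 = 2.345.
g = 2.345 / 0.55 = 4.2636%.

4.26%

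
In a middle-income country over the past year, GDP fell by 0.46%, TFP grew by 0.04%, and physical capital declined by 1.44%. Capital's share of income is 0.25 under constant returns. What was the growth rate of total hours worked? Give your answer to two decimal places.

Labor's share = 1 − 0.25 = 0.75.
gY = gA + 0.25×(-1.44) + 0.75×g.
0.75×g = -0.46 − 0.04 + 0.36 = -0.14.
g = -0.14 / 0.75 = -0.1867%.

-0.19%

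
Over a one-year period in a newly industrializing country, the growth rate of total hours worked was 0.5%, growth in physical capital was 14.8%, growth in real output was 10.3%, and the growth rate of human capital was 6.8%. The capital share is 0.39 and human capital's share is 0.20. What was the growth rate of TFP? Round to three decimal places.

Labor's share = 1 − 0.39 − 0.2 = 0.41.
Physical capital: 0.39 × 14.8 = 5.772 pp.
Human capital: 0.2 × 6.8 = 1.36 pp.
Total hours worked: 0.41 × 0.5 = 0.205 pp.
TFP growth = 10.3 − 7.337 = 2.963%.

TFP grew 2.963%.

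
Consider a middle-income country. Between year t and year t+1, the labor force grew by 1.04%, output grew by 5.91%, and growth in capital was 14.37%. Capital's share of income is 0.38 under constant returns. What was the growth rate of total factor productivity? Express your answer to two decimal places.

Labor's share = 1 − 0.38 = 0.62.
Capital: 0.38 × 14.37 = 5.4606 pp.
The labor force: 0.62 × 1.04 = 0.6448 pp.
TFP growth = 5.91 − 6.1054 = -0.1954%.

-0.20%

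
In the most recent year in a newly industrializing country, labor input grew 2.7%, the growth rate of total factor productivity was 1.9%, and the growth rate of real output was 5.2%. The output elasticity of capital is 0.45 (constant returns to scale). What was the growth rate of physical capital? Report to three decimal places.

4.033%

Labor's share = 1 − 0.45 = 0.55.
gY = gA + 0.55×2.7 + 0.45×g.
0.45×g = 5.2 − 1.9 − 1.485 = 1.815.
g = 1.815 / 0.45 = 4.03333%.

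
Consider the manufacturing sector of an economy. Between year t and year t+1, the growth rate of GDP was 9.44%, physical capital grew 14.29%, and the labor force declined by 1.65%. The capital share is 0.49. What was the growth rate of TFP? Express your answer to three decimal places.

Labor's share = 1 − 0.49 = 0.51.
Physical capital: 0.49 × 14.29 = 7.0021 pp.
The labor force: 0.51 × (-1.65) = -0.8415 pp.
TFP growth = 9.44 − 6.1606 = 3.2794%.

3.279%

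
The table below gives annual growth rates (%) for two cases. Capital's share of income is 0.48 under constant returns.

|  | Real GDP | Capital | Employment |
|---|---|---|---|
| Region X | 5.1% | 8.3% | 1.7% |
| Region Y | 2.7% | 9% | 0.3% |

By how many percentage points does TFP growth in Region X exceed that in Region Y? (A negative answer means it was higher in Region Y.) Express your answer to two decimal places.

Labor's share = 1 − 0.48 = 0.52.
Region X: TFP = 5.1 − 3.984 − 0.884 = 0.232%.
Region Y: TFP = 2.7 − 4.32 − 0.156 = -1.776%.
Difference = 0.232 − (-1.776) = 2.008 pp.

2.01 percentage points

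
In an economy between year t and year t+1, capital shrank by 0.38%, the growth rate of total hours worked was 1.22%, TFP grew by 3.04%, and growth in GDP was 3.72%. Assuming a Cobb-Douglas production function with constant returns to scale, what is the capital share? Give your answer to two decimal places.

gY = gA + α·gK + (1−α)·gL, so gY − gA − gL = α(gK − gL).
3.72 − 3.04 − 1.22 = α × (-0.38 − 1.22).
-0.54 = -1.6 α, so α = 0.3375.

The capital share is 0.34.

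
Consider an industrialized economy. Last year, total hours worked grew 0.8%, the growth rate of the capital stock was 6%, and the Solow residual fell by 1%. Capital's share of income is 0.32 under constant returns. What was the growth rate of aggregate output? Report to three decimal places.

Labor's share = 1 − 0.32 = 0.68.
The capital stock: 0.32 × 6 = 1.92 pp.
Total hours worked: 0.68 × 0.8 = 0.544 pp.
Output growth = -1 + 2.464 = 1.464%.

1.464%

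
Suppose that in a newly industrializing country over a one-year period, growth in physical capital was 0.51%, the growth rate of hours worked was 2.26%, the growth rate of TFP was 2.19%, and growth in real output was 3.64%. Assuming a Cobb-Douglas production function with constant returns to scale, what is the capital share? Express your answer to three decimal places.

gY = gA + α·gK + (1−α)·gL, so gY − gA − gL = α(gK − gL).
3.64 − 2.19 − 2.26 = α × (0.51 − 2.26).
-0.81 = -1.75 α, so α = 0.46286.

α = 0.463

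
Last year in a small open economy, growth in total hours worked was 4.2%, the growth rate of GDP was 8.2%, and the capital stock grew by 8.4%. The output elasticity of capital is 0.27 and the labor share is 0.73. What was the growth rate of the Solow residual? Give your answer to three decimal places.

2.866%

Labor's share = 1 − 0.27 = 0.73.
The capital stock: 0.27 × 8.4 = 2.268 pp.
Total hours worked: 0.73 × 4.2 = 3.066 pp.
TFP growth = 8.2 − 5.334 = 2.866%.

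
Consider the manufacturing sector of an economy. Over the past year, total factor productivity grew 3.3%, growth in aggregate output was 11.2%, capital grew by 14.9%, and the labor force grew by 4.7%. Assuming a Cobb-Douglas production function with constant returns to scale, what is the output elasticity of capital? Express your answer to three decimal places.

gY = gA + α·gK + (1−α)·gL, so gY − gA − gL = α(gK − gL).
11.2 − 3.3 − 4.7 = α × (14.9 − 4.7).
3.2 = 10.2 α, so α = 0.31373.

0.314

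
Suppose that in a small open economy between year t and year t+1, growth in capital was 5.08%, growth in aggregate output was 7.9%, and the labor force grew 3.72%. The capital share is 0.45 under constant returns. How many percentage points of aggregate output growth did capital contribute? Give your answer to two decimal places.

2.29 percentage points

Contribution = share × growth = 0.45 × 5.08 = 2.286 pp.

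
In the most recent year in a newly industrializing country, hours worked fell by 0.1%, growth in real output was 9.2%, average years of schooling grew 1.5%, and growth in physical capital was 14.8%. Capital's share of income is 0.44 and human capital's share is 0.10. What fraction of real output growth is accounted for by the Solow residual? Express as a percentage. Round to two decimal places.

The Solow residual accounted for 28.09% of growth.

Labor's share = 1 − 0.44 − 0.1 = 0.46.
Physical capital: 0.44 × 14.8 = 6.512 pp.
Average years of schooling: 0.1 × 1.5 = 0.15 pp.
Hours worked: 0.46 × (-0.1) = -0.046 pp.
TFP growth = 9.2 − 6.616 = 2.584%.
TFP share of growth = 2.584 / 9.2 × 100 = 28.087%.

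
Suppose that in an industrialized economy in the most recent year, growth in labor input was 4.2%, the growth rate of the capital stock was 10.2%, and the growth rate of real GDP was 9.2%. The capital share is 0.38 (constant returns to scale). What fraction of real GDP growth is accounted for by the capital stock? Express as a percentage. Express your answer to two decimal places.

42.13%

The capital stock contributed 0.38 × 10.2 = 3.876 pp.
Share of growth = 3.876 / 9.2 × 100 = 42.1304%.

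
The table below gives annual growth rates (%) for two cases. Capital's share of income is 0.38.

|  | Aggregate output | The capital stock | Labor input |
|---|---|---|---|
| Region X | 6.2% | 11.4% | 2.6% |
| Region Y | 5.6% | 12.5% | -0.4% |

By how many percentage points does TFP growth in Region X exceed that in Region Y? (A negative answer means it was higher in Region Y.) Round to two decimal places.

Labor's share = 1 − 0.38 = 0.62.
Region X: TFP = 6.2 − 4.332 − 1.612 = 0.256%.
Region Y: TFP = 5.6 − 4.75 + 0.248 = 1.098%.
Difference = 0.256 − (1.098) = -0.842 pp.

-0.84 percentage points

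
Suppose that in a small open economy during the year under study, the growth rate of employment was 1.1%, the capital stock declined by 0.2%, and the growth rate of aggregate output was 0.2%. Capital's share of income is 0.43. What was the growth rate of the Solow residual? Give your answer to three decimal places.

-0.341%

Labor's share = 1 − 0.43 = 0.57.
The capital stock: 0.43 × (-0.2) = -0.086 pp.
Employment: 0.57 × 1.1 = 0.627 pp.
TFP growth = 0.2 − 0.541 = -0.341%.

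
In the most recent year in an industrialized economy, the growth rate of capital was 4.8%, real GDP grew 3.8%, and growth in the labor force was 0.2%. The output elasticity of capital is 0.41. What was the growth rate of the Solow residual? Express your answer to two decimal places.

1.71%

Labor's share = 1 − 0.41 = 0.59.
Capital: 0.41 × 4.8 = 1.968 pp.
The labor force: 0.59 × 0.2 = 0.118 pp.
TFP growth = 3.8 − 2.086 = 1.714%.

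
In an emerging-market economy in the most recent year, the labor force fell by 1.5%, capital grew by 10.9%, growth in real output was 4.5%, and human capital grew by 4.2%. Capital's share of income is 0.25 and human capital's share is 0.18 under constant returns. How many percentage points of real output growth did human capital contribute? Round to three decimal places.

Contribution = share × growth = 0.18 × 4.2 = 0.756 pp.

0.756 percentage points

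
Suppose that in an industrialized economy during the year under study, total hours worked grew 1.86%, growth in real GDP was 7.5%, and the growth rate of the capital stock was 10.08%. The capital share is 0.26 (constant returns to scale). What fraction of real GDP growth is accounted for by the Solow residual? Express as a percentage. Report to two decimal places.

The Solow residual accounted for 46.70% of growth.

Labor's share = 1 − 0.26 = 0.74.
The capital stock: 0.26 × 10.08 = 2.6208 pp.
Total hours worked: 0.74 × 1.86 = 1.3764 pp.
TFP growth = 7.5 − 3.9972 = 3.5028%.
TFP share of growth = 3.5028 / 7.5 × 100 = 46.704%.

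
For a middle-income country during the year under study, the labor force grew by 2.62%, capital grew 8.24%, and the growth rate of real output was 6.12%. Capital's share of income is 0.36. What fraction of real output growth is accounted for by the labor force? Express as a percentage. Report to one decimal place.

27.4%

Labor's share = 1 − 0.36 = 0.64.
The labor force contributed 0.64 × 2.62 = 1.6768 pp.
Share of growth = 1.6768 / 6.12 × 100 = 27.399%.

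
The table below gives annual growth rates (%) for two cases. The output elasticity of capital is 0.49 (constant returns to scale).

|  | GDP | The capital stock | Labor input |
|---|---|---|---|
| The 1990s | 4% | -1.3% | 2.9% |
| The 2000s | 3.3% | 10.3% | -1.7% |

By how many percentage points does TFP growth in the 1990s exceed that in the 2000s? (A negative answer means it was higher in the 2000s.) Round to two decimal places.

Labor's share = 1 − 0.49 = 0.51.
The 1990s: TFP = 4 + 0.637 − 1.479 = 3.158%.
The 2000s: TFP = 3.3 − 5.047 + 0.867 = -0.88%.
Difference = 3.158 − (-0.88) = 4.038 pp.

4.04 percentage points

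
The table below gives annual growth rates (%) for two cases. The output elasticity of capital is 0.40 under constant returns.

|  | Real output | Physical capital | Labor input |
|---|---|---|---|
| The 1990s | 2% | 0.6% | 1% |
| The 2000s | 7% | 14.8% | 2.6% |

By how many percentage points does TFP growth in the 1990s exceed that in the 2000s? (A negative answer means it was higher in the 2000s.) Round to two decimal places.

Labor's share = 1 − 0.4 = 0.6.
The 1990s: TFP = 2 − 0.24 − 0.6 = 1.16%.
The 2000s: TFP = 7 − 5.92 − 1.56 = -0.48%.
Difference = 1.16 − (-0.48) = 1.64 pp.

1.64 percentage points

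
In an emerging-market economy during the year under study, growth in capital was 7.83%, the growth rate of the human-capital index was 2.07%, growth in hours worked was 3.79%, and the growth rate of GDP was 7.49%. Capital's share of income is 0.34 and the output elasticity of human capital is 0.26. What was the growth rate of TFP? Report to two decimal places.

TFP growth was 2.77%.

Labor's share = 1 − 0.34 − 0.26 = 0.4.
Capital: 0.34 × 7.83 = 2.6622 pp.
The human-capital index: 0.26 × 2.07 = 0.5382 pp.
Hours worked: 0.4 × 3.79 = 1.516 pp.
TFP growth = 7.49 − 4.7164 = 2.7736%.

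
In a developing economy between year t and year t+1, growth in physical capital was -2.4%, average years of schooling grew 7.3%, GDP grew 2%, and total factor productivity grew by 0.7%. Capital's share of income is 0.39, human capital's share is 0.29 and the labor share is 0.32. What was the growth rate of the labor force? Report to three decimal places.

0.372%

Labor's share = 1 − 0.39 − 0.29 = 0.32.
gY = gA + 0.39×(-2.4) + 0.29×7.3 + 0.32×g.
0.32×g = 2 − 0.7 − 1.181 = 0.119.
g = 0.119 / 0.32 = 0.37188%.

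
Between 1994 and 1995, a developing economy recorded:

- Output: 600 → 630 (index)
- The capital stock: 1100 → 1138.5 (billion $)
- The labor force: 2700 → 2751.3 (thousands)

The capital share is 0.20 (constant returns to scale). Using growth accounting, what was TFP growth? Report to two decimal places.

TFP growth was 2.78%.

Output growth = (630 − 600) / 600 = 5%.
The capital stock growth = (1138.5 − 1100) / 1100 = 3.5%.
The labor force growth = (2751.3 − 2700) / 2700 = 1.9%.
Labor's share = 1 − 0.2 = 0.8.
The capital stock: 0.2 × 3.5 = 0.7 pp.
The labor force: 0.8 × 1.9 = 1.52 pp.
TFP growth = 5 − 2.22 = 2.78%.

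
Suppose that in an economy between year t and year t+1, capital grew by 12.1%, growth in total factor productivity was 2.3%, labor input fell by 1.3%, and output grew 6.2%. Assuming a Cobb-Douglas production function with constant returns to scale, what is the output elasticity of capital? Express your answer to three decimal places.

α = 0.388

gY = gA + α·gK + (1−α)·gL, so gY − gA − gL = α(gK − gL).
6.2 − 2.3 + 1.3 = α × (12.1 − (-1.3)).
5.2 = 13.4 α, so α = 0.38806.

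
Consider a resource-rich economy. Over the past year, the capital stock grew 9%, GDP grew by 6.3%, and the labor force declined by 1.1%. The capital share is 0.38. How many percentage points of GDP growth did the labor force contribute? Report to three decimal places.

Labor's share = 1 − 0.38 = 0.62.
Contribution = share × growth = 0.62 × (-1.1) = -0.682 pp.

-0.682 pp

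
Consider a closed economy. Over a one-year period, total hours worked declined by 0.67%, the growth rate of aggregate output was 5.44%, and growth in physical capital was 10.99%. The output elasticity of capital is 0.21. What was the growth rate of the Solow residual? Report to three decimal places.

The Solow residual grew 3.661%.

Labor's share = 1 − 0.21 = 0.79.
Physical capital: 0.21 × 10.99 = 2.3079 pp.
Total hours worked: 0.79 × (-0.67) = -0.5293 pp.
TFP growth = 5.44 − 1.7786 = 3.6614%.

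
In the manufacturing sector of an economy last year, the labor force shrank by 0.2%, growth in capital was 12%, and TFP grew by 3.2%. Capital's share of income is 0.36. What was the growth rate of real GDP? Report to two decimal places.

Labor's share = 1 − 0.36 = 0.64.
Capital: 0.36 × 12 = 4.32 pp.
The labor force: 0.64 × (-0.2) = -0.128 pp.
Output growth = 3.2 + 4.192 = 7.392%.

7.39%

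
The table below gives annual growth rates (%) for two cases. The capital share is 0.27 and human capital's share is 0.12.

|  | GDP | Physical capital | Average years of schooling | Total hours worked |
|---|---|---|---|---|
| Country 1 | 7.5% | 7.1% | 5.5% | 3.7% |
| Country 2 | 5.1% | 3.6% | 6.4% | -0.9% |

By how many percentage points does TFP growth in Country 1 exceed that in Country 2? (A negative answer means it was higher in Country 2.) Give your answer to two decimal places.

-1.24 percentage points

Labor's share = 1 − 0.27 − 0.12 = 0.61.
Country 1: TFP = 7.5 − 1.917 − 0.66 − 2.257 = 2.666%.
Country 2: TFP = 5.1 − 0.972 − 0.768 + 0.549 = 3.909%.
Difference = 2.666 − (3.909) = -1.243 pp.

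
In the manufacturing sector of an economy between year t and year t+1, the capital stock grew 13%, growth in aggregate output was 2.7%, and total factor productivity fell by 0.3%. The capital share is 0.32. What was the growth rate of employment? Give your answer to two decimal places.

-1.71%

Labor's share = 1 − 0.32 = 0.68.
gY = gA + 0.32×13 + 0.68×g.
0.68×g = 2.7 + 0.3 − 4.16 = -1.16.
g = -1.16 / 0.68 = -1.7059%.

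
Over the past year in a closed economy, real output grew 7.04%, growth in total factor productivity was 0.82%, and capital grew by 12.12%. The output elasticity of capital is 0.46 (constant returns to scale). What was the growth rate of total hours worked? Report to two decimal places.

1.19%

Labor's share = 1 − 0.46 = 0.54.
gY = gA + 0.46×12.12 + 0.54×g.
0.54×g = 7.04 − 0.82 − 5.5752 = 0.6448.
g = 0.6448 / 0.54 = 1.1941%.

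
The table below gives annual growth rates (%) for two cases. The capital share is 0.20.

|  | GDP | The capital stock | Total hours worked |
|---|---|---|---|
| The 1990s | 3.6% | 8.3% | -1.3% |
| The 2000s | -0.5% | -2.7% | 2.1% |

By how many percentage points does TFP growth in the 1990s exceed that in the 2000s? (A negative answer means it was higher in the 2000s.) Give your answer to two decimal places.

Labor's share = 1 − 0.2 = 0.8.
The 1990s: TFP = 3.6 − 1.66 + 1.04 = 2.98%.
The 2000s: TFP = -0.5 + 0.54 − 1.68 = -1.64%.
Difference = 2.98 − (-1.64) = 4.62 pp.

4.62 percentage points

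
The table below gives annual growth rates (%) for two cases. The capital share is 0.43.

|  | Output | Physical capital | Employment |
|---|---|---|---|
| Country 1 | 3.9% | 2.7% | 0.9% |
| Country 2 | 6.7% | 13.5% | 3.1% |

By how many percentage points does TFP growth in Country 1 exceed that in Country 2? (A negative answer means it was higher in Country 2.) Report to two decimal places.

Labor's share = 1 − 0.43 = 0.57.
Country 1: TFP = 3.9 − 1.161 − 0.513 = 2.226%.
Country 2: TFP = 6.7 − 5.805 − 1.767 = -0.872%.
Difference = 2.226 − (-0.872) = 3.098 pp.

3.10 percentage points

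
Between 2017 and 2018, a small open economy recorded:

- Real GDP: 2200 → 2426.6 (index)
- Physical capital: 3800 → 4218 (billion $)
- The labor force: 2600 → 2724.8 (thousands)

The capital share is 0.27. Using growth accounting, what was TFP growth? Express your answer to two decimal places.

3.83%

Real GDP growth = (2426.6 − 2200) / 2200 = 10.3%.
Physical capital growth = (4218 − 3800) / 3800 = 11%.
The labor force growth = (2724.8 − 2600) / 2600 = 4.8%.
Labor's share = 1 − 0.27 = 0.73.
Physical capital: 0.27 × 11 = 2.97 pp.
The labor force: 0.73 × 4.8 = 3.504 pp.
TFP growth = 10.3 − 6.474 = 3.826%.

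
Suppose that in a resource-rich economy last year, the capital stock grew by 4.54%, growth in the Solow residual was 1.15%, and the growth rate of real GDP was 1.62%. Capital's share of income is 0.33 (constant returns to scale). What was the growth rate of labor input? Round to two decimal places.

-1.53%

Labor's share = 1 − 0.33 = 0.67.
gY = gA + 0.33×4.54 + 0.67×g.
0.67×g = 1.62 − 1.15 − 1.4982 = -1.0282.
g = -1.0282 / 0.67 = -1.5346%.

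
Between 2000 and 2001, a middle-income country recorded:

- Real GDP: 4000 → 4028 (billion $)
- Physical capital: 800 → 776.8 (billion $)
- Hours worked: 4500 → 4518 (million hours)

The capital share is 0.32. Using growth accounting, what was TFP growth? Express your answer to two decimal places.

Real GDP growth = (4028 − 4000) / 4000 = 0.7%.
Physical capital growth = (776.8 − 800) / 800 = -2.9%.
Hours worked growth = (4518 − 4500) / 4500 = 0.4%.
Labor's share = 1 − 0.32 = 0.68.
Physical capital: 0.32 × (-2.9) = -0.928 pp.
Hours worked: 0.68 × 0.4 = 0.272 pp.
TFP growth = 0.7 + 0.656 = 1.356%.

1.36%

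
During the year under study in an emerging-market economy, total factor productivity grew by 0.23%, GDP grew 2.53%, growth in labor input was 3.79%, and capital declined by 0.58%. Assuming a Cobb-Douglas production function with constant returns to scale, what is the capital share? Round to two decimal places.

gY = gA + α·gK + (1−α)·gL, so gY − gA − gL = α(gK − gL).
2.53 − 0.23 − 3.79 = α × (-0.58 − 3.79).
-1.49 = -4.37 α, so α = 0.341.

0.34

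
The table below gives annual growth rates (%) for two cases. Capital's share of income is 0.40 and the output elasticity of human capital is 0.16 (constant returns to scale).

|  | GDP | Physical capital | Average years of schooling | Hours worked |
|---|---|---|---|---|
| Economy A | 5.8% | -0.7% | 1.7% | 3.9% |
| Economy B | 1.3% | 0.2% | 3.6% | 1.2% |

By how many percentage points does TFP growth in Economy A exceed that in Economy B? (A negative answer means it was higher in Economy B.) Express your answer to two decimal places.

3.98 percentage points

Labor's share = 1 − 0.4 − 0.16 = 0.44.
Economy A: TFP = 5.8 + 0.28 − 0.272 − 1.716 = 4.092%.
Economy B: TFP = 1.3 − 0.08 − 0.576 − 0.528 = 0.116%.
Difference = 4.092 − (0.116) = 3.976 pp.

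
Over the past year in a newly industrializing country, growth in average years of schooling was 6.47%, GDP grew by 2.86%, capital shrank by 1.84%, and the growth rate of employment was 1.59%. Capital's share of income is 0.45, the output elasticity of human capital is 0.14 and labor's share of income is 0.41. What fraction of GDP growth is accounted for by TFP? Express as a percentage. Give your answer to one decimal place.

Labor's share = 1 − 0.45 − 0.14 = 0.41.
Capital: 0.45 × (-1.84) = -0.828 pp.
Average years of schooling: 0.14 × 6.47 = 0.9058 pp.
Employment: 0.41 × 1.59 = 0.6519 pp.
TFP growth = 2.86 − 0.7297 = 2.1303%.
TFP share of growth = 2.1303 / 2.86 × 100 = 74.486%.

74.5%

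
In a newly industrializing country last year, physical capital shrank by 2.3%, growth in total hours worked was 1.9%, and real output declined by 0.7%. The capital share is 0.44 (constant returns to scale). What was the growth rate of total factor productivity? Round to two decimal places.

-0.75%

Labor's share = 1 − 0.44 = 0.56.
Physical capital: 0.44 × (-2.3) = -1.012 pp.
Total hours worked: 0.56 × 1.9 = 1.064 pp.
TFP growth = -0.7 − 0.052 = -0.752%.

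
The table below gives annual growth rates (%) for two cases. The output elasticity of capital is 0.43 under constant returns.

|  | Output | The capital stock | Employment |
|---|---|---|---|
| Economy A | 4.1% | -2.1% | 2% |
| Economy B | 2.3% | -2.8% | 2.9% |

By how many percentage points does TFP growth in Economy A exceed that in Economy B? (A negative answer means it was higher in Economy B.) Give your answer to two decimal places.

2.01 percentage points

Labor's share = 1 − 0.43 = 0.57.
Economy A: TFP = 4.1 + 0.903 − 1.14 = 3.863%.
Economy B: TFP = 2.3 + 1.204 − 1.653 = 1.851%.
Difference = 3.863 − (1.851) = 2.012 pp.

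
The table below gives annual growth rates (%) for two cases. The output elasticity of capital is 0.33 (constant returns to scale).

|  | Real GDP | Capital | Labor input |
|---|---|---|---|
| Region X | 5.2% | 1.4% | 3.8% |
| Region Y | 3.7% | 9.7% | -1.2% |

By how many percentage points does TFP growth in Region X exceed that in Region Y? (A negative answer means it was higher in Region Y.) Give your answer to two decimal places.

0.89 percentage points

Labor's share = 1 − 0.33 = 0.67.
Region X: TFP = 5.2 − 0.462 − 2.546 = 2.192%.
Region Y: TFP = 3.7 − 3.201 + 0.804 = 1.303%.
Difference = 2.192 − (1.303) = 0.889 pp.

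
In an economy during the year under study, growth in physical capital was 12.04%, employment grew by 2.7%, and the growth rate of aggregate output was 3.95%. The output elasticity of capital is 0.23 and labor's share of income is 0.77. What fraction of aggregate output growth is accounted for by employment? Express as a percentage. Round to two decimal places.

Labor's share = 1 − 0.23 = 0.77.
Employment contributed 0.77 × 2.7 = 2.079 pp.
Share of growth = 2.079 / 3.95 × 100 = 52.6329%.

Employment accounted for 52.63% of growth.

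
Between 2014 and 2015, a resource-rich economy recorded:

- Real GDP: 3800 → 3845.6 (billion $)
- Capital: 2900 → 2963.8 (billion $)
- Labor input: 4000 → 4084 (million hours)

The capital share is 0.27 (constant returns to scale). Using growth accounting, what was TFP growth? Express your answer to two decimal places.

Real GDP growth = (3845.6 − 3800) / 3800 = 1.2%.
Capital growth = (2963.8 − 2900) / 2900 = 2.2%.
Labor input growth = (4084 − 4000) / 4000 = 2.1%.
Labor's share = 1 − 0.27 = 0.73.
Capital: 0.27 × 2.2 = 0.594 pp.
Labor input: 0.73 × 2.1 = 1.533 pp.
TFP growth = 1.2 − 2.127 = -0.927%.

-0.93%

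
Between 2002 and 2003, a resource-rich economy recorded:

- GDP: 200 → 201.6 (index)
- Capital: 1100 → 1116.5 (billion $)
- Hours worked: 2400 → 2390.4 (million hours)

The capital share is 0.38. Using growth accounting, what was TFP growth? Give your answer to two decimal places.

GDP growth = (201.6 − 200) / 200 = 0.8%.
Capital growth = (1116.5 − 1100) / 1100 = 1.5%.
Hours worked growth = (2390.4 − 2400) / 2400 = -0.4%.
Labor's share = 1 − 0.38 = 0.62.
Capital: 0.38 × 1.5 = 0.57 pp.
Hours worked: 0.62 × (-0.4) = -0.248 pp.
TFP growth = 0.8 − 0.322 = 0.478%.

TFP growth was 0.48%.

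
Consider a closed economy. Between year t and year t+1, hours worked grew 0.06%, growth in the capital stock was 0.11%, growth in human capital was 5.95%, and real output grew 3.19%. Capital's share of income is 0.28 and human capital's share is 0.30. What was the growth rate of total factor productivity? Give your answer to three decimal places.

Total factor productivity grew 1.349%.

Labor's share = 1 − 0.28 − 0.3 = 0.42.
The capital stock: 0.28 × 0.11 = 0.0308 pp.
Human capital: 0.3 × 5.95 = 1.785 pp.
Hours worked: 0.42 × 0.06 = 0.0252 pp.
TFP growth = 3.19 − 1.841 = 1.349%.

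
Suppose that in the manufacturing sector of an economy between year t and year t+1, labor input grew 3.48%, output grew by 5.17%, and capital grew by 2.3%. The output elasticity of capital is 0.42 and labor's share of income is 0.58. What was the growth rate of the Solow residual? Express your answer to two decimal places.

2.19%

Labor's share = 1 − 0.42 = 0.58.
Capital: 0.42 × 2.3 = 0.966 pp.
Labor input: 0.58 × 3.48 = 2.0184 pp.
TFP growth = 5.17 − 2.9844 = 2.1856%.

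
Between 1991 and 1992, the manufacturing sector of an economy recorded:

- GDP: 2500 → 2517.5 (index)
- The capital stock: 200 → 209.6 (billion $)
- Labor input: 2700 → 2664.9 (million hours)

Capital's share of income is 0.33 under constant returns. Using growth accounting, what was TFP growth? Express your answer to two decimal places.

-0.01%

GDP growth = (2517.5 − 2500) / 2500 = 0.7%.
The capital stock growth = (209.6 − 200) / 200 = 4.8%.
Labor input growth = (2664.9 − 2700) / 2700 = -1.3%.
Labor's share = 1 − 0.33 = 0.67.
The capital stock: 0.33 × 4.8 = 1.584 pp.
Labor input: 0.67 × (-1.3) = -0.871 pp.
TFP growth = 0.7 − 0.713 = -0.013%.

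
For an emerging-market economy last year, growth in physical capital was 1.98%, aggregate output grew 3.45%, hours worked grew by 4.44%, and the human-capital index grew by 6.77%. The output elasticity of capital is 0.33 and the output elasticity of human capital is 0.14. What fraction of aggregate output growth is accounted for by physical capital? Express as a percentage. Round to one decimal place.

Physical capital contributed 0.33 × 1.98 = 0.6534 pp.
Share of growth = 0.6534 / 3.45 × 100 = 18.939%.

Physical capital accounted for 18.9% of growth.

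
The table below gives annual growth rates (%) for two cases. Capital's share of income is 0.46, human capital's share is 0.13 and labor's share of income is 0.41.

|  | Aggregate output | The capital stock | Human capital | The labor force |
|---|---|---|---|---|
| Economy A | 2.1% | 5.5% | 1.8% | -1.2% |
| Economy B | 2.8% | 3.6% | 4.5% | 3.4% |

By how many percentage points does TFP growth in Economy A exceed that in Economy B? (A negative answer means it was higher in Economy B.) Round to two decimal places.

0.66 percentage points

Labor's share = 1 − 0.46 − 0.13 = 0.41.
Economy A: TFP = 2.1 − 2.53 − 0.234 + 0.492 = -0.172%.
Economy B: TFP = 2.8 − 1.656 − 0.585 − 1.394 = -0.835%.
Difference = -0.172 − (-0.835) = 0.663 pp.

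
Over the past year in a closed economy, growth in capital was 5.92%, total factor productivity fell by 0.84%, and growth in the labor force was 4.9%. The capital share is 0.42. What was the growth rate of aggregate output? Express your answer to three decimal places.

Aggregate output growth was 4.488%.

Labor's share = 1 − 0.42 = 0.58.
Capital: 0.42 × 5.92 = 2.4864 pp.
The labor force: 0.58 × 4.9 = 2.842 pp.
Output growth = -0.84 + 5.3284 = 4.4884%.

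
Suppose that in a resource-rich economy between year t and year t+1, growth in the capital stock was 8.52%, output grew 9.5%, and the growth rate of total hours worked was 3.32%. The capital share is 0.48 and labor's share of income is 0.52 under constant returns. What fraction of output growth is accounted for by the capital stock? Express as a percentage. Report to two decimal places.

43.05%

The capital stock contributed 0.48 × 8.52 = 4.0896 pp.
Share of growth = 4.0896 / 9.5 × 100 = 43.0484%.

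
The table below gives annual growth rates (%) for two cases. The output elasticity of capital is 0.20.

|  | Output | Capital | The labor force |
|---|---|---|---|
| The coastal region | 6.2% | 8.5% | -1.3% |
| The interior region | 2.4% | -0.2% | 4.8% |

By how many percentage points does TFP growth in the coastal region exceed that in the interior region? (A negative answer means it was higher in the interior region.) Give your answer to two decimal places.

Labor's share = 1 − 0.2 = 0.8.
The coastal region: TFP = 6.2 − 1.7 + 1.04 = 5.54%.
The interior region: TFP = 2.4 + 0.04 − 3.84 = -1.4%.
Difference = 5.54 − (-1.4) = 6.94 pp.

6.94 percentage points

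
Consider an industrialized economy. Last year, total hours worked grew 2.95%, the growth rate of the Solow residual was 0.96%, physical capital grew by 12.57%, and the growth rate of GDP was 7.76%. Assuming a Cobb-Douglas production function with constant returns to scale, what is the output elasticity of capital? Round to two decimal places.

gY = gA + α·gK + (1−α)·gL, so gY − gA − gL = α(gK − gL).
7.76 − 0.96 − 2.95 = α × (12.57 − 2.95).
3.85 = 9.62 α, so α = 0.4002.

α = 0.40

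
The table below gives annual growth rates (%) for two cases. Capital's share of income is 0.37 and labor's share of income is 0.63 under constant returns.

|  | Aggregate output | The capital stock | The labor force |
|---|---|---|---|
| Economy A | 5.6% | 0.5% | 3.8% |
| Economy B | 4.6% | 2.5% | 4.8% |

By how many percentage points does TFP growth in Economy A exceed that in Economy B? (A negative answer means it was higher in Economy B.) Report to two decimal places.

Labor's share = 1 − 0.37 = 0.63.
Economy A: TFP = 5.6 − 0.185 − 2.394 = 3.021%.
Economy B: TFP = 4.6 − 0.925 − 3.024 = 0.651%.
Difference = 3.021 − (0.651) = 2.37 pp.

2.37 percentage points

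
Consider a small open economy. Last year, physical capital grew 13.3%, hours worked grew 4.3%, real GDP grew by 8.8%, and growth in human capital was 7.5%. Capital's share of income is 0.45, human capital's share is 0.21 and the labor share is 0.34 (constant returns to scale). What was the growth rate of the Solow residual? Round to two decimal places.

-0.22%

Labor's share = 1 − 0.45 − 0.21 = 0.34.
Physical capital: 0.45 × 13.3 = 5.985 pp.
Human capital: 0.21 × 7.5 = 1.575 pp.
Hours worked: 0.34 × 4.3 = 1.462 pp.
TFP growth = 8.8 − 9.022 = -0.222%.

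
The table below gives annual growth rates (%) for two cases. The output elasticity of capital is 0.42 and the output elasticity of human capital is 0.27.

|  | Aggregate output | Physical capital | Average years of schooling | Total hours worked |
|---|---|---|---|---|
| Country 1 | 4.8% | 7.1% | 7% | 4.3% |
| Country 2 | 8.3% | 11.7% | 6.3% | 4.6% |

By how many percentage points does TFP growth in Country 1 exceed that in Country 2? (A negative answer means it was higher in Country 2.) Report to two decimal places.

Labor's share = 1 − 0.42 − 0.27 = 0.31.
Country 1: TFP = 4.8 − 2.982 − 1.89 − 1.333 = -1.405%.
Country 2: TFP = 8.3 − 4.914 − 1.701 − 1.426 = 0.259%.
Difference = -1.405 − (0.259) = -1.664 pp.

-1.66 percentage points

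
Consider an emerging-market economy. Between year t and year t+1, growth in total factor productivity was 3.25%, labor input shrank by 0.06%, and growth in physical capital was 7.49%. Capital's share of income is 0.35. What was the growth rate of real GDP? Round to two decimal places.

Labor's share = 1 − 0.35 = 0.65.
Physical capital: 0.35 × 7.49 = 2.6215 pp.
Labor input: 0.65 × (-0.06) = -0.039 pp.
Output growth = 3.25 + 2.5825 = 5.8325%.

5.83%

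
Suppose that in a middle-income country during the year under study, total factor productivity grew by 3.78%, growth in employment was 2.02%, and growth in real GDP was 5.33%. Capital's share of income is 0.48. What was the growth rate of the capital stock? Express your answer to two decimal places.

Labor's share = 1 − 0.48 = 0.52.
gY = gA + 0.52×2.02 + 0.48×g.
0.48×g = 5.33 − 3.78 − 1.0504 = 0.4996.
g = 0.4996 / 0.48 = 1.0408%.

The capital stock grew 1.04%.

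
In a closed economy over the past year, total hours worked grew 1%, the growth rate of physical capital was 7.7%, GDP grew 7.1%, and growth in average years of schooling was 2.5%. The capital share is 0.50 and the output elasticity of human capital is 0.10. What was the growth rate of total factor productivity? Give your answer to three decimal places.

Labor's share = 1 − 0.5 − 0.1 = 0.4.
Physical capital: 0.5 × 7.7 = 3.85 pp.
Average years of schooling: 0.1 × 2.5 = 0.25 pp.
Total hours worked: 0.4 × 1 = 0.4 pp.
TFP growth = 7.1 − 4.5 = 2.6%.

2.600%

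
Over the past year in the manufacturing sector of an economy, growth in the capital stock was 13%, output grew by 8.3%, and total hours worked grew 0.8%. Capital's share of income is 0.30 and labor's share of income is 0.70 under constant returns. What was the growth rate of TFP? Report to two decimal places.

TFP grew 3.84%.

Labor's share = 1 − 0.3 = 0.7.
The capital stock: 0.3 × 13 = 3.9 pp.
Total hours worked: 0.7 × 0.8 = 0.56 pp.
TFP growth = 8.3 − 4.46 = 3.84%.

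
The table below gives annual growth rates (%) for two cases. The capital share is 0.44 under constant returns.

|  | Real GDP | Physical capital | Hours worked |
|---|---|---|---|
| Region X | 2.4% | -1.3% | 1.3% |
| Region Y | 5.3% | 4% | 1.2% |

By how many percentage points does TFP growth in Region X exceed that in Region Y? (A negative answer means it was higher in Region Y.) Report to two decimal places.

Labor's share = 1 − 0.44 = 0.56.
Region X: TFP = 2.4 + 0.572 − 0.728 = 2.244%.
Region Y: TFP = 5.3 − 1.76 − 0.672 = 2.868%.
Difference = 2.244 − (2.868) = -0.624 pp.

-0.62 percentage points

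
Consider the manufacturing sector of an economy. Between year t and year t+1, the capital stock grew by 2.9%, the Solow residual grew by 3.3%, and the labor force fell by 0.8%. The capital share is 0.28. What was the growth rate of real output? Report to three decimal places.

Labor's share = 1 − 0.28 = 0.72.
The capital stock: 0.28 × 2.9 = 0.812 pp.
The labor force: 0.72 × (-0.8) = -0.576 pp.
Output growth = 3.3 + 0.236 = 3.536%.

3.536%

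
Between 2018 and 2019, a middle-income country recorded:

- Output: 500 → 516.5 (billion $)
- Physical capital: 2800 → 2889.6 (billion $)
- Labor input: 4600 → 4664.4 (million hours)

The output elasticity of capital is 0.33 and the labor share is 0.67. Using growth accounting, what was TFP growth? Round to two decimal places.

1.31%

Output growth = (516.5 − 500) / 500 = 3.3%.
Physical capital growth = (2889.6 − 2800) / 2800 = 3.2%.
Labor input growth = (4664.4 − 4600) / 4600 = 1.4%.
Labor's share = 1 − 0.33 = 0.67.
Physical capital: 0.33 × 3.2 = 1.056 pp.
Labor input: 0.67 × 1.4 = 0.938 pp.
TFP growth = 3.3 − 1.994 = 1.306%.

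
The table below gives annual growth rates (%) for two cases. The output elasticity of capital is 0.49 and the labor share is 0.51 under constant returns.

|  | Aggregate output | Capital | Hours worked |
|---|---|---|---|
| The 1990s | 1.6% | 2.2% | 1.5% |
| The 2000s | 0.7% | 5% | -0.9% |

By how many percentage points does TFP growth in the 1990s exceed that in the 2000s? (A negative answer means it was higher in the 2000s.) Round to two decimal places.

1.05 percentage points

Labor's share = 1 − 0.49 = 0.51.
The 1990s: TFP = 1.6 − 1.078 − 0.765 = -0.243%.
The 2000s: TFP = 0.7 − 2.45 + 0.459 = -1.291%.
Difference = -0.243 − (-1.291) = 1.048 pp.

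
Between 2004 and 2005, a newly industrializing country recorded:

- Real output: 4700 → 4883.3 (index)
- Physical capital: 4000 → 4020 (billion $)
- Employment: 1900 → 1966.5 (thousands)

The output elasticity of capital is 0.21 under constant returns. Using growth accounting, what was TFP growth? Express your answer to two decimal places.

Real output growth = (4883.3 − 4700) / 4700 = 3.9%.
Physical capital growth = (4020 − 4000) / 4000 = 0.5%.
Employment growth = (1966.5 − 1900) / 1900 = 3.5%.
Labor's share = 1 − 0.21 = 0.79.
Physical capital: 0.21 × 0.5 = 0.105 pp.
Employment: 0.79 × 3.5 = 2.765 pp.
TFP growth = 3.9 − 2.87 = 1.03%.

1.03%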